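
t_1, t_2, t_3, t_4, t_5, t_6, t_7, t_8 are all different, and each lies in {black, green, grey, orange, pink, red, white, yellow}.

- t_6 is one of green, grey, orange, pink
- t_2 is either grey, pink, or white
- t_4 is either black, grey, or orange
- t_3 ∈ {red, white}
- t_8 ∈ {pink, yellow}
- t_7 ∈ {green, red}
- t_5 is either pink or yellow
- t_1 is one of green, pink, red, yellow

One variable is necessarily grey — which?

The 8 variables together cover exactly {black, green, grey, orange, pink, red, white, yellow} — 8 values for 8 variables — and black appears only in t_4's list, so t_4 = black.
Among the 7 still-open variables, orange fits only t_6 (and all 7 values in {green, grey, orange, pink, red, white, yellow} must be used), so t_6 = orange.
The 6 still-open variables draw from only 6 values {green, grey, pink, red, white, yellow}, so each is used; only t_2 can be grey, hence t_2 = grey.

t_2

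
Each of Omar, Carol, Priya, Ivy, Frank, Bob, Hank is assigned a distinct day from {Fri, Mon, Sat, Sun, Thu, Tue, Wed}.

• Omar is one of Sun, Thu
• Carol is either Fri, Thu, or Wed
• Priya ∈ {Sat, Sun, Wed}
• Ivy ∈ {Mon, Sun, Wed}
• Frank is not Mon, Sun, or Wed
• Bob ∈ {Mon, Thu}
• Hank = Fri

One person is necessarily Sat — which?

Priya

Hank's domain is down to {Fri}, so Hank = Fri. So Carol, Frank can't be Fri.
The 6 still-open variables draw from only 6 values {Mon, Sat, Sun, Thu, Tue, Wed}, so each is used; only Frank can be Tue, hence Frank = Tue.
Among the 5 still-open variables, Sat fits only Priya (and all 5 values in {Mon, Sat, Sun, Thu, Wed} must be used), so Priya = Sat.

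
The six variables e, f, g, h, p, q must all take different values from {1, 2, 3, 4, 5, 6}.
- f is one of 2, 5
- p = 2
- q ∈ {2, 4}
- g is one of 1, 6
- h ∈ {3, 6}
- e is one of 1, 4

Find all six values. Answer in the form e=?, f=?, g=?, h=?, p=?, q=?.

p's domain is down to {2}, so p = 2. So f, q can't be 2.
That leaves q = 4. Eliminate 4 elsewhere: e.
e must be 1 (only option left). Strike 1 from g.
That leaves f = 5.
g has just one choice, so g = 6. Eliminate 6 elsewhere: h.
h's domain is down to {3}, so h = 3.

e=1, f=5, g=6, h=3, p=2, q=4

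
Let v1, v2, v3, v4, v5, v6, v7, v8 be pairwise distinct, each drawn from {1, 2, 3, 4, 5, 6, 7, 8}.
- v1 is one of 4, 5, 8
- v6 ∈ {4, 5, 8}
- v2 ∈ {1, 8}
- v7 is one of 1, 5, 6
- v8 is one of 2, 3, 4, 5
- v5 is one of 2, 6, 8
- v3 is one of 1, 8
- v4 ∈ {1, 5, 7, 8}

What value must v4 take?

Among the 8 variables, 3 fits only v8 (and all 8 values in {1, 2, 3, 4, 5, 6, 7, 8} must be used), so v8 = 3.
The 7 still-open variables together cover exactly {1, 2, 4, 5, 6, 7, 8} — 7 values for 7 variables — and 2 appears only in v5's list, so v5 = 2.
Among the 6 still-open variables, 6 fits only v7 (and all 6 values in {1, 4, 5, 6, 7, 8} must be used), so v7 = 6.
The 5 still-open variables together cover exactly {1, 4, 5, 7, 8} — 5 values for 5 variables — and 7 appears only in v4's list, so v4 = 7.

7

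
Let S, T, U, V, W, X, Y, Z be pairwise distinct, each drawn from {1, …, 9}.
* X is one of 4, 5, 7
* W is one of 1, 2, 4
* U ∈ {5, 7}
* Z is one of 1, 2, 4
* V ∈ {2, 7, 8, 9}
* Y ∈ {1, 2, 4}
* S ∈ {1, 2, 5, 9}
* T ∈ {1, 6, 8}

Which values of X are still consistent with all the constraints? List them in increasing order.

5, 7

The 8 variables together cover exactly {1, 2, 4, 5, 6, 7, 8, 9} — 8 values for 8 variables — and 6 appears only in T's list, so T = 6.
Among the 7 still-open variables, 8 fits only V (and all 7 values in {1, 2, 4, 5, 7, 8, 9} must be used), so V = 8.
The 6 still-open variables draw from only 6 values {1, 2, 4, 5, 7, 9}, so each is used; only S can be 9, hence S = 9.
W, Y, Z between them cover only {1, 2, 4} — a naked triple. Remove those values from X.
No further eliminations apply; X can still be any of 5, 7.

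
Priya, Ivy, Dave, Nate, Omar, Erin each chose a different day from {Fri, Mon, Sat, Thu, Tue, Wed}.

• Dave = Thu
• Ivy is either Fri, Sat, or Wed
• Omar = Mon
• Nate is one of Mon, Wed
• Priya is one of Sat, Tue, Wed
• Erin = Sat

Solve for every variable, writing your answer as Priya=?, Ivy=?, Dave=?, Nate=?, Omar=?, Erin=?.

Dave must be Thu (only option left).
Omar must be Mon (only option left). So Nate can't be Mon.
Erin's domain is down to {Sat}, so Erin = Sat. Remove Sat from Priya, Ivy.
Nate's domain is down to {Wed}, so Nate = Wed. Strike Wed from Priya, Ivy.
That leaves Priya = Tue.
Ivy's domain is down to {Fri}, so Ivy = Fri.

Priya=Tue, Ivy=Fri, Dave=Thu, Nate=Wed, Omar=Mon, Erin=Sat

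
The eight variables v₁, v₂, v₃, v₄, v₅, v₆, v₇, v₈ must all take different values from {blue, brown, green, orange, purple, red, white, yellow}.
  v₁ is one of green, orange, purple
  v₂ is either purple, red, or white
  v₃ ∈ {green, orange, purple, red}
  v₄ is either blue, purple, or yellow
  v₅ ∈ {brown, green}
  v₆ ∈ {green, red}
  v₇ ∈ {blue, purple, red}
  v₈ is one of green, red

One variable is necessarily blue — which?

v₇

The 8 variables together cover exactly {blue, brown, green, orange, purple, red, white, yellow} — 8 values for 8 variables — and brown appears only in v₅'s list, so v₅ = brown.
The 7 still-open variables draw from only 7 values {blue, green, orange, purple, red, white, yellow}, so each is used; only v₂ can be white, hence v₂ = white.
Among the 6 still-open variables, yellow fits only v₄ (and all 6 values in {blue, green, orange, purple, red, yellow} must be used), so v₄ = yellow.
Among the 5 still-open variables, blue fits only v₇ (and all 5 values in {blue, green, orange, purple, red} must be used), so v₇ = blue.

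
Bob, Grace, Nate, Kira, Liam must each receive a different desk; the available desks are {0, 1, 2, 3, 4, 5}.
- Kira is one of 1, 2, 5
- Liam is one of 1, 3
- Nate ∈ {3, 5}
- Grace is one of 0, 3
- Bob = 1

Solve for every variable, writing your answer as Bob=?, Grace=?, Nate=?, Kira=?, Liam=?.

Bob=1, Grace=0, Nate=5, Kira=2, Liam=3

Bob has just one choice, so Bob = 1. So Kira, Liam can't be 1.
Liam's domain is down to {3}, so Liam = 3. Strike 3 from Grace, Nate.
Grace's domain is down to {0}, so Grace = 0.
That leaves Nate = 5. So Kira can't be 5.
Kira has just one choice, so Kira = 2.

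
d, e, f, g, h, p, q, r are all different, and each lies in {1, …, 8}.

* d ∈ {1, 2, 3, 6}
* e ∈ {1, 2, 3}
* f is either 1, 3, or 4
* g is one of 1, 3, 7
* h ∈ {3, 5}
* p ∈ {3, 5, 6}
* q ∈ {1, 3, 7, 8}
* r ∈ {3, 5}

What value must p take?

6

The 8 variables draw from only 8 values {1, 2, 3, 4, 5, 6, 7, 8}, so each is used; only f can be 4, hence f = 4.
Among the 7 still-open variables, 8 fits only q (and all 7 values in {1, 2, 3, 5, 6, 7, 8} must be used), so q = 8.
The 6 still-open variables draw from only 6 values {1, 2, 3, 5, 6, 7}, so each is used; only g can be 7, hence g = 7.
The 2 variables h and r are confined to {3, 5}, which locks those values in; drop them from d, e, p.
So p = 6.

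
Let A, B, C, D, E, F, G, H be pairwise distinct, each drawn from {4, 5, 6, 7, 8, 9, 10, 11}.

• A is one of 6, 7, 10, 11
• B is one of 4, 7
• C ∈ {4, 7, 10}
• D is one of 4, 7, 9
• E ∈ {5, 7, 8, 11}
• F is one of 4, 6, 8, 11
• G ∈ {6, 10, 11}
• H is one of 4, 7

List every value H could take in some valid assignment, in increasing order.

The 8 variables draw from only 8 values {4, 5, 6, 7, 8, 9, 10, 11}, so each is used; only E can be 5, hence E = 5.
The 7 still-open variables draw from only 7 values {4, 6, 7, 8, 9, 10, 11}, so each is used; only F can be 8, hence F = 8.
The 6 still-open variables together cover exactly {4, 6, 7, 9, 10, 11} — 6 values for 6 variables — and 9 appears only in D's list, so D = 9.
B and H share exactly the 2 values {4, 7}; by pigeonhole those values go to them, so strike 4, 7 from A, C.
That leaves C = 10. Strike 10 from A, G.
No further eliminations apply; H can still be any of 4, 7.

4, 7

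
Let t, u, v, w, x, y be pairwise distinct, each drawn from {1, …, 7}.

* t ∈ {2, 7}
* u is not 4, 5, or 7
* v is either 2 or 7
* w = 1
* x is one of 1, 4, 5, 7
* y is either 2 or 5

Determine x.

4

w must be 1 (only option left). Eliminate 1 elsewhere: u, x.
The 2 variables t and v are confined to {2, 7}, which locks those values in; drop them from u, x, y.
That leaves y = 5. Remove 5 from x.
So x = 4.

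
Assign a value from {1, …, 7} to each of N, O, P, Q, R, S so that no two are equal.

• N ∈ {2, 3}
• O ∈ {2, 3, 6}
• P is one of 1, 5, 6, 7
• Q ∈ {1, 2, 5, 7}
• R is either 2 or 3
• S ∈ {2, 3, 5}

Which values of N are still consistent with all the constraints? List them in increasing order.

2, 3

N and R between them cover only {2, 3} — a naked pair. Remove those values from O, Q, S.
That leaves O = 6. Eliminate 6 elsewhere: P.
S's domain is down to {5}, so S = 5. Remove 5 from P, Q.
No further eliminations apply; N can still be any of 2, 3.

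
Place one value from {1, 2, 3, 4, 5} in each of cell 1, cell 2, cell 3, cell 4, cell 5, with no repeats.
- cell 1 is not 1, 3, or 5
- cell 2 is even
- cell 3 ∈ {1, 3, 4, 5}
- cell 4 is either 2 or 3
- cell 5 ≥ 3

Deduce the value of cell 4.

The 5 variables together cover exactly {1, 2, 3, 4, 5} — 5 values for 5 variables — and 1 appears only in cell 3's list, so cell 3 = 1.
Among the 4 still-open variables, 5 fits only cell 5 (and all 4 values in {2, 3, 4, 5} must be used), so cell 5 = 5.
Among the 3 still-open variables, 3 fits only cell 4 (and all 3 values in {2, 3, 4} must be used), so cell 4 = 3.

3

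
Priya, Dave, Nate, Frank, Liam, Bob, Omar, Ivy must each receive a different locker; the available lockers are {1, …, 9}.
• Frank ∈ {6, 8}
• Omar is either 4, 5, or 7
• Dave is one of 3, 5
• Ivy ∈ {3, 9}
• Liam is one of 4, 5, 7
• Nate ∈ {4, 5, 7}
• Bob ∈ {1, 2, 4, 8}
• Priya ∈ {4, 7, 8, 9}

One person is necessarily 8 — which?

Priya

Nate, Liam, Omar share exactly the 3 values {4, 5, 7}; by pigeonhole those values go to them, so strike 4, 5, 7 from Priya, Dave, Bob.
Dave has just one choice, so Dave = 3. Eliminate 3 elsewhere: Ivy.
Ivy's domain is down to {9}, so Ivy = 9. Eliminate 9 elsewhere: Priya.
So 8 goes to Priya.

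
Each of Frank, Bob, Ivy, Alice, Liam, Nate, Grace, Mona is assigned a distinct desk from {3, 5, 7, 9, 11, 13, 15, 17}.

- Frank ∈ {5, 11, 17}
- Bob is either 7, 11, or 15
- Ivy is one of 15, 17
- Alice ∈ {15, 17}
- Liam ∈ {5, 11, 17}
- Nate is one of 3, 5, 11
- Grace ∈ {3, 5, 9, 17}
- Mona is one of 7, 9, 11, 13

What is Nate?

3

The 8 variables draw from only 8 values {3, 5, 7, 9, 11, 13, 15, 17}, so each is used; only Mona can be 13, hence Mona = 13.
Among the 7 still-open variables, 7 fits only Bob (and all 7 values in {3, 5, 7, 9, 11, 15, 17} must be used), so Bob = 7.
The 6 still-open variables together cover exactly {3, 5, 9, 11, 15, 17} — 6 values for 6 variables — and 9 appears only in Grace's list, so Grace = 9.
Among the 5 still-open variables, 3 fits only Nate (and all 5 values in {3, 5, 11, 15, 17} must be used), so Nate = 3.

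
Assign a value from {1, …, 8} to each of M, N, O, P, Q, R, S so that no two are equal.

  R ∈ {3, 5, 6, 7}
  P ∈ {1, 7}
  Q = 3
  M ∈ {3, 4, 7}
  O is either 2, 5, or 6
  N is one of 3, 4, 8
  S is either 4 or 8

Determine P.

1

Q must be 3 (only option left). Eliminate 3 elsewhere: M, N, R.
N and S share exactly the 2 values {4, 8}; by pigeonhole those values go to them, so strike 4, 8 from M.
That leaves M = 7. Remove 7 from P, R.
So P = 1.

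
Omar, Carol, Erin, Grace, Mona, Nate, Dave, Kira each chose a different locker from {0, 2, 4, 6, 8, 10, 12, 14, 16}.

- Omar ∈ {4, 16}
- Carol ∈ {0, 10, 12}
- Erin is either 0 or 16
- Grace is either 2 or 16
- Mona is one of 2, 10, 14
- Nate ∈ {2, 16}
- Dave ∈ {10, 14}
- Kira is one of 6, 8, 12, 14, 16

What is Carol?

Grace and Nate share exactly the 2 values {2, 16}; by pigeonhole those values go to them, so strike 2, 16 from Omar, Erin, Mona, Kira.
Omar must be 4 (only option left).
That leaves Erin = 0. Eliminate 0 elsewhere: Carol.
Mona and Dave share exactly the 2 values {10, 14}; by pigeonhole those values go to them, so strike 10, 14 from Carol, Kira.
So Carol = 12.

12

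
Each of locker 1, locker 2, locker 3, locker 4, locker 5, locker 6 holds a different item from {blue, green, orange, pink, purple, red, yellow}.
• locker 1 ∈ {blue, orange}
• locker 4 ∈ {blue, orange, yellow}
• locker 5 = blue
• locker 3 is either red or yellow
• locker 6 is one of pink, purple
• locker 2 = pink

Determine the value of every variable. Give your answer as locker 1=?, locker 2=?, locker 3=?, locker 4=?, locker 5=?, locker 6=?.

locker 1=orange, locker 2=pink, locker 3=red, locker 4=yellow, locker 5=blue, locker 6=purple

locker 2 must be pink (only option left). Remove pink from locker 6.
locker 5 has just one choice, so locker 5 = blue. So locker 1, locker 4 can't be blue.
That leaves locker 6 = purple.
That leaves locker 1 = orange. Eliminate orange elsewhere: locker 4.
That leaves locker 4 = yellow. Remove yellow from locker 3.
locker 3 has just one choice, so locker 3 = red.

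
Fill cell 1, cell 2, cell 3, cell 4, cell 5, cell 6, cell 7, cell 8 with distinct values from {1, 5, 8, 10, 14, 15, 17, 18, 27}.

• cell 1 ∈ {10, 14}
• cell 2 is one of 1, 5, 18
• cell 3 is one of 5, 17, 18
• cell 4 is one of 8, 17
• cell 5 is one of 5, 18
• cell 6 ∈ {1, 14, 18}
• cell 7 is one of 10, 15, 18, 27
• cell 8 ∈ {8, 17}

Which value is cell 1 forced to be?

10

The 2 variables cell 4 and cell 8 are confined to {8, 17}, which locks those values in; drop them from cell 3.
cell 3 and cell 5 share exactly the 2 values {5, 18}; by pigeonhole those values go to them, so strike 5, 18 from cell 2, cell 6, cell 7.
cell 2 has just one choice, so cell 2 = 1. So cell 6 can't be 1.
cell 6 must be 14 (only option left). Eliminate 14 elsewhere: cell 1.
So cell 1 = 10.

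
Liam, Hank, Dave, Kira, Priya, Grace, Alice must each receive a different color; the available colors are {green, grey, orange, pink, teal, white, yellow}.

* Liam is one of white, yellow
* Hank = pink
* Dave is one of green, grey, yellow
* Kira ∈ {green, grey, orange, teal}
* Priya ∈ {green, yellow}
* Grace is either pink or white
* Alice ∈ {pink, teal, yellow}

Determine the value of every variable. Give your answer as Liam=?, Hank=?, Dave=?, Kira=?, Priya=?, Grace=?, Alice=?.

Hank has just one choice, so Hank = pink. Remove pink from Grace, Alice.
That leaves Grace = white. So Liam can't be white.
Liam's domain is down to {yellow}, so Liam = yellow. So Dave, Priya, Alice can't be yellow.
Priya must be green (only option left). Strike green from Dave, Kira.
Alice's domain is down to {teal}, so Alice = teal. So Kira can't be teal.
That leaves Dave = grey. Eliminate grey elsewhere: Kira.
Kira must be orange (only option left).

Liam=yellow, Hank=pink, Dave=grey, Kira=orange, Priya=green, Grace=white, Alice=teal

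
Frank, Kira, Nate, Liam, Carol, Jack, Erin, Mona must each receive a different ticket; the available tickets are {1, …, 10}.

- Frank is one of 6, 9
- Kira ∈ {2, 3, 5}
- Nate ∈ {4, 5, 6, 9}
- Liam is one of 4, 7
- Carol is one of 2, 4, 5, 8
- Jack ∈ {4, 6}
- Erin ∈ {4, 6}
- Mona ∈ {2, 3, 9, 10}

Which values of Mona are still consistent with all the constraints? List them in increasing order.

2, 3, 10

Jack and Erin share exactly the 2 values {4, 6}; by pigeonhole those values go to them, so strike 4, 6 from Frank, Nate, Liam, Carol.
Frank has just one choice, so Frank = 9. So Nate, Mona can't be 9.
That leaves Nate = 5. Strike 5 from Kira, Carol.
Liam must be 7 (only option left).
No further eliminations apply; Mona can still be any of 2, 3, 10.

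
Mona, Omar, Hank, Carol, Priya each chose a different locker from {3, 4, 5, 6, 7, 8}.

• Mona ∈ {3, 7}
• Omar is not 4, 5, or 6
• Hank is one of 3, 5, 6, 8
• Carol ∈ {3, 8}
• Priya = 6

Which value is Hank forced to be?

5

Priya's domain is down to {6}, so Priya = 6. Eliminate 6 elsewhere: Hank.
The 4 still-open variables together cover exactly {3, 5, 7, 8} — 4 values for 4 variables — and 5 appears only in Hank's list, so Hank = 5.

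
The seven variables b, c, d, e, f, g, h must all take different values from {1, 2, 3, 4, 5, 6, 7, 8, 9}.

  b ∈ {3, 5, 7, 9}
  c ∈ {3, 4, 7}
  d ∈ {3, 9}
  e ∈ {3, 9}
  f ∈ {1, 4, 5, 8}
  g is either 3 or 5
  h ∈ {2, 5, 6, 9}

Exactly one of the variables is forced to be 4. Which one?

The 2 variables d and e are confined to {3, 9}, which locks those values in; drop them from b, c, g, h.
That leaves g = 5. Strike 5 from b, f, h.
b has just one choice, so b = 7. Remove 7 from c.
So 4 goes to c.

c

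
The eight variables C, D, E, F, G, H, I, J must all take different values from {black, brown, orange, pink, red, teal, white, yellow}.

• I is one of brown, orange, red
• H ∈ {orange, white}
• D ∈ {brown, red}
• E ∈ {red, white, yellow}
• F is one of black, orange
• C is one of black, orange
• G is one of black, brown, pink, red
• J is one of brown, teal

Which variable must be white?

H

The 8 variables together cover exactly {black, brown, orange, pink, red, teal, white, yellow} — 8 values for 8 variables — and pink appears only in G's list, so G = pink.
Among the 7 still-open variables, teal fits only J (and all 7 values in {black, brown, orange, red, teal, white, yellow} must be used), so J = teal.
The 6 still-open variables draw from only 6 values {black, brown, orange, red, white, yellow}, so each is used; only E can be yellow, hence E = yellow.
The 5 still-open variables together cover exactly {black, brown, orange, red, white} — 5 values for 5 variables — and white appears only in H's list, so H = white.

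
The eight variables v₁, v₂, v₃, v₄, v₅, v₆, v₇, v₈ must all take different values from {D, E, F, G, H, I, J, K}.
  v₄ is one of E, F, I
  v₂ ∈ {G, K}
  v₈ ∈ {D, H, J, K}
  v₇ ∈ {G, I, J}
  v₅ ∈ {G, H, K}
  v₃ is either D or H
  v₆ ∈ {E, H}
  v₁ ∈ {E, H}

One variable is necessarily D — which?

The 8 variables draw from only 8 values {D, E, F, G, H, I, J, K}, so each is used; only v₄ can be F, hence v₄ = F.
The 7 still-open variables draw from only 7 values {D, E, G, H, I, J, K}, so each is used; only v₇ can be I, hence v₇ = I.
The 6 still-open variables together cover exactly {D, E, G, H, J, K} — 6 values for 6 variables — and J appears only in v₈'s list, so v₈ = J.
Among the 5 still-open variables, D fits only v₃ (and all 5 values in {D, E, G, H, K} must be used), so v₃ = D.

v₃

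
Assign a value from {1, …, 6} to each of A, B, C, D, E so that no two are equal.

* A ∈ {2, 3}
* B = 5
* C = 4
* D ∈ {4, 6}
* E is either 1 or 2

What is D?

6

B's domain is down to {5}, so B = 5.
C's domain is down to {4}, so C = 4. Strike 4 from D.
So D = 6.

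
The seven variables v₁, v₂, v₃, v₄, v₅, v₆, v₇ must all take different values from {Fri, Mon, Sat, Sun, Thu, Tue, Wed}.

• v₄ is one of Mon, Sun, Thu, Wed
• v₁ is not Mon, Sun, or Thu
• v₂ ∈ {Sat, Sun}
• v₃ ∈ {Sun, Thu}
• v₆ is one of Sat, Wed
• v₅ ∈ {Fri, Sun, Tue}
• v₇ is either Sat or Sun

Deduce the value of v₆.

Among the 7 variables, Mon fits only v₄ (and all 7 values in {Fri, Mon, Sat, Sun, Thu, Tue, Wed} must be used), so v₄ = Mon.
The 6 still-open variables draw from only 6 values {Fri, Sat, Sun, Thu, Tue, Wed}, so each is used; only v₃ can be Thu, hence v₃ = Thu.
v₂ and v₇ share exactly the 2 values {Sat, Sun}; by pigeonhole those values go to them, so strike Sat, Sun from v₁, v₅, v₆.
So v₆ = Wed.

Wed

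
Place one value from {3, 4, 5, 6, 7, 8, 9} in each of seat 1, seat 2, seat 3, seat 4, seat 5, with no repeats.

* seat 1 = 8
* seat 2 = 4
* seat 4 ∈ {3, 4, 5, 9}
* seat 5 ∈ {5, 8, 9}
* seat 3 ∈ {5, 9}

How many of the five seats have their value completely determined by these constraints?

3

seat 1 has just one choice, so seat 1 = 8. Strike 8 from seat 5.
seat 2 has just one choice, so seat 2 = 4. Remove 4 from seat 4.
The 3 still-open variables together cover exactly {3, 5, 9} — 3 values for 3 variables — and 3 appears only in seat 4's list, so seat 4 = 3.
Determined: seat 1=8, seat 2=4, seat 4=3. The other seats each still have more than one consistent value. That makes 3.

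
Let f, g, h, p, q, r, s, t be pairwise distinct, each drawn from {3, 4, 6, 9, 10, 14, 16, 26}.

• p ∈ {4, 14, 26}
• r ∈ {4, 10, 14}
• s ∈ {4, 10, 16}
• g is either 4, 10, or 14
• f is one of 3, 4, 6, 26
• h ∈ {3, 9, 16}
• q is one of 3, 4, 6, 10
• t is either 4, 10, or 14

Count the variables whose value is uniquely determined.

The 8 variables together cover exactly {3, 4, 6, 9, 10, 14, 16, 26} — 8 values for 8 variables — and 9 appears only in h's list, so h = 9.
The 7 still-open variables together cover exactly {3, 4, 6, 10, 14, 16, 26} — 7 values for 7 variables — and 16 appears only in s's list, so s = 16.
g, r, t share exactly the 3 values {4, 10, 14}; by pigeonhole those values go to them, so strike 4, 10, 14 from f, p, q.
p has just one choice, so p = 26. So f can't be 26.
Determined: h=9, p=26, s=16. The other variables each still have more than one consistent value. That makes 3.

3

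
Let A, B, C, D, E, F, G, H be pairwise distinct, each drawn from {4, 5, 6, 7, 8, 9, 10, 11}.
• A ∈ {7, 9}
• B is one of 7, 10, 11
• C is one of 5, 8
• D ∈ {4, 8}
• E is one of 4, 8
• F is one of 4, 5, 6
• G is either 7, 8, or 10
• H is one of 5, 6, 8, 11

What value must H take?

The 8 variables draw from only 8 values {4, 5, 6, 7, 8, 9, 10, 11}, so each is used; only A can be 9, hence A = 9.
D and E share exactly the 2 values {4, 8}; by pigeonhole those values go to them, so strike 4, 8 from C, F, G, H.
That leaves C = 5. So F, H can't be 5.
F has just one choice, so F = 6. Strike 6 from H.
So H = 11.

11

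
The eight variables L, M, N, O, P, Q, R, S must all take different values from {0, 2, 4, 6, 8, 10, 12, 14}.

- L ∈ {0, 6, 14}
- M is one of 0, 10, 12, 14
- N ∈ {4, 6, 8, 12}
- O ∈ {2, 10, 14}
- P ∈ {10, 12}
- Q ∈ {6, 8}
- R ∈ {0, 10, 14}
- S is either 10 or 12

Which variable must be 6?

L

Among the 8 variables, 2 fits only O (and all 8 values in {0, 2, 4, 6, 8, 10, 12, 14} must be used), so O = 2.
The 7 still-open variables draw from only 7 values {0, 4, 6, 8, 10, 12, 14}, so each is used; only N can be 4, hence N = 4.
The 6 still-open variables together cover exactly {0, 6, 8, 10, 12, 14} — 6 values for 6 variables — and 8 appears only in Q's list, so Q = 8.
The 5 still-open variables draw from only 5 values {0, 6, 10, 12, 14}, so each is used; only L can be 6, hence L = 6.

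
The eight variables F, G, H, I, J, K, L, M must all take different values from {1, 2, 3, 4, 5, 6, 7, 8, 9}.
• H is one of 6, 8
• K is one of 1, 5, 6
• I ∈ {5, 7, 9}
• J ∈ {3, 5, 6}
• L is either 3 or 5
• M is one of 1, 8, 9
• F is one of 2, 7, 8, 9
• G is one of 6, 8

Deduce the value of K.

1

The 8 variables draw from only 8 values {1, 2, 3, 5, 6, 7, 8, 9}, so each is used; only F can be 2, hence F = 2.
Among the 7 still-open variables, 7 fits only I (and all 7 values in {1, 3, 5, 6, 7, 8, 9} must be used), so I = 7.
The 6 still-open variables draw from only 6 values {1, 3, 5, 6, 8, 9}, so each is used; only M can be 9, hence M = 9.
The 5 still-open variables together cover exactly {1, 3, 5, 6, 8} — 5 values for 5 variables — and 1 appears only in K's list, so K = 1.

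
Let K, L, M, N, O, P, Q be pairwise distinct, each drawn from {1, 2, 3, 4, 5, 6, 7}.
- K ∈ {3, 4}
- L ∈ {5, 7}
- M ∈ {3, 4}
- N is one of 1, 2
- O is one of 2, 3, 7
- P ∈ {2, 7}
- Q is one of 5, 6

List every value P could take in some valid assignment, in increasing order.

The 7 variables together cover exactly {1, 2, 3, 4, 5, 6, 7} — 7 values for 7 variables — and 1 appears only in N's list, so N = 1.
The 6 still-open variables draw from only 6 values {2, 3, 4, 5, 6, 7}, so each is used; only Q can be 6, hence Q = 6.
The 5 still-open variables together cover exactly {2, 3, 4, 5, 7} — 5 values for 5 variables — and 5 appears only in L's list, so L = 5.
The 2 variables K and M are confined to {3, 4}, which locks those values in; drop them from O.
No further eliminations apply; P can still be any of 2, 7.

2, 7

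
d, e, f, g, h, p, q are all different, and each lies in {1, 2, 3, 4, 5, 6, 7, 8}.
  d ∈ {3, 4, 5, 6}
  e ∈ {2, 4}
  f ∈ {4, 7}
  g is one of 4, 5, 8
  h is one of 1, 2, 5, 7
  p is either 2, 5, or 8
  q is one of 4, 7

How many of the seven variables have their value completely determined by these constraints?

f and q share exactly the 2 values {4, 7}; by pigeonhole those values go to them, so strike 4, 7 from d, e, g, h.
e's domain is down to {2}, so e = 2. Remove 2 from h, p.
g and p share exactly the 2 values {5, 8}; by pigeonhole those values go to them, so strike 5, 8 from d, h.
h's domain is down to {1}, so h = 1.
Determined: e=2, h=1. The other variables each still have more than one consistent value. That makes 2.

2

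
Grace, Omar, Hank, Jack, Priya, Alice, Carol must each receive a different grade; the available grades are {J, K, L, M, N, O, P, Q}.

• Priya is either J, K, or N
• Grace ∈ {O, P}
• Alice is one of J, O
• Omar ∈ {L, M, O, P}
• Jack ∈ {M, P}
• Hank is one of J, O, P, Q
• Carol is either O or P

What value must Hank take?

The 2 variables Grace and Carol are confined to {O, P}, which locks those values in; drop them from Omar, Hank, Jack, Alice.
Jack's domain is down to {M}, so Jack = M. Strike M from Omar.
Alice's domain is down to {J}, so Alice = J. So Hank, Priya can't be J.
So Hank = Q.

Q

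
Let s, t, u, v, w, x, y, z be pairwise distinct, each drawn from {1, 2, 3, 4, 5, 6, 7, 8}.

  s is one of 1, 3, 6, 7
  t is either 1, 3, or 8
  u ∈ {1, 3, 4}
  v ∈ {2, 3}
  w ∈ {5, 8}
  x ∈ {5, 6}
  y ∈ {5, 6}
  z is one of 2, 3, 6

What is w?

The 8 variables draw from only 8 values {1, 2, 3, 4, 5, 6, 7, 8}, so each is used; only u can be 4, hence u = 4.
The 7 still-open variables draw from only 7 values {1, 2, 3, 5, 6, 7, 8}, so each is used; only s can be 7, hence s = 7.
Among the 6 still-open variables, 1 fits only t (and all 6 values in {1, 2, 3, 5, 6, 8} must be used), so t = 1.
Among the 5 still-open variables, 8 fits only w (and all 5 values in {2, 3, 5, 6, 8} must be used), so w = 8.

8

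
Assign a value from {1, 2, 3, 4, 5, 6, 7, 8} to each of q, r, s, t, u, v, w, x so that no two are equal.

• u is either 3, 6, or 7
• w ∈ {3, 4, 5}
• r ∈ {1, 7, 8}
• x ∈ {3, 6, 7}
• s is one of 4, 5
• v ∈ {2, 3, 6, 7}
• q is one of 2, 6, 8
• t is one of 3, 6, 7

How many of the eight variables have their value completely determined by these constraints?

The 8 variables draw from only 8 values {1, 2, 3, 4, 5, 6, 7, 8}, so each is used; only r can be 1, hence r = 1.
Among the 7 still-open variables, 8 fits only q (and all 7 values in {2, 3, 4, 5, 6, 7, 8} must be used), so q = 8.
Among the 6 still-open variables, 2 fits only v (and all 6 values in {2, 3, 4, 5, 6, 7} must be used), so v = 2.
t, u, x between them cover only {3, 6, 7} — a naked triple. Remove those values from w.
Determined: q=8, r=1, v=2. The other variables each still have more than one consistent value. That makes 3.

3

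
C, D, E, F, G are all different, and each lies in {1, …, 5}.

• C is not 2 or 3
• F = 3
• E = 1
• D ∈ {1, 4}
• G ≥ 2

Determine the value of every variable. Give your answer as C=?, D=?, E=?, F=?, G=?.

E's domain is down to {1}, so E = 1. Strike 1 from C, D.
F's domain is down to {3}, so F = 3. So G can't be 3.
D's domain is down to {4}, so D = 4. So C, G can't be 4.
C must be 5 (only option left). Eliminate 5 elsewhere: G.
G must be 2 (only option left).

C=5, D=4, E=1, F=3, G=2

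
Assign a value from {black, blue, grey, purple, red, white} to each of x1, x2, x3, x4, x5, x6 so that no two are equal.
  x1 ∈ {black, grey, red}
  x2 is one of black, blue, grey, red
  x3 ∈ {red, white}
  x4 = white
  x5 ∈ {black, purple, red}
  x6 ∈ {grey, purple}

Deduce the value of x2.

x4's domain is down to {white}, so x4 = white. So x3 can't be white.
x3 has just one choice, so x3 = red. So x1, x2, x5 can't be red.
The 4 still-open variables together cover exactly {black, blue, grey, purple} — 4 values for 4 variables — and blue appears only in x2's list, so x2 = blue.

blue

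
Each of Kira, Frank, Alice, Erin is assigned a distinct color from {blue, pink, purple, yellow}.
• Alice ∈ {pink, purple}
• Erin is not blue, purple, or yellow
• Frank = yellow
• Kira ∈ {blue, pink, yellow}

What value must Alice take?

Frank must be yellow (only option left). So Kira can't be yellow.
That leaves Erin = pink. Eliminate pink elsewhere: Kira, Alice.
So Alice = purple.

purple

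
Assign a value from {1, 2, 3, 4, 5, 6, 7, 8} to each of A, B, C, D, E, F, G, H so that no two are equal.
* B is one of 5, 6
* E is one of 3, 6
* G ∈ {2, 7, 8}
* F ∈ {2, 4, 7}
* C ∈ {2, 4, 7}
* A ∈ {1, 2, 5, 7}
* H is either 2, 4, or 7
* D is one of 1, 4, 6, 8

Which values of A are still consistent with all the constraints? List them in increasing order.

Among the 8 variables, 3 fits only E (and all 8 values in {1, 2, 3, 4, 5, 6, 7, 8} must be used), so E = 3.
C, F, H between them cover only {2, 4, 7} — a naked triple. Remove those values from A, D, G.
G must be 8 (only option left). Eliminate 8 elsewhere: D.
No further eliminations apply; A can still be any of 1, 5.

1, 5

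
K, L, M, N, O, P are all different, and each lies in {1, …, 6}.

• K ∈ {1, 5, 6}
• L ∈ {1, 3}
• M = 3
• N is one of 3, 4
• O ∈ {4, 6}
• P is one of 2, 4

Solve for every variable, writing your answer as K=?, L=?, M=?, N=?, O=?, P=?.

K=5, L=1, M=3, N=4, O=6, P=2

M's domain is down to {3}, so M = 3. Remove 3 from L, N.
N has just one choice, so N = 4. So O, P can't be 4.
O must be 6 (only option left). So K can't be 6.
P's domain is down to {2}, so P = 2.
That leaves L = 1. So K can't be 1.
K has just one choice, so K = 5.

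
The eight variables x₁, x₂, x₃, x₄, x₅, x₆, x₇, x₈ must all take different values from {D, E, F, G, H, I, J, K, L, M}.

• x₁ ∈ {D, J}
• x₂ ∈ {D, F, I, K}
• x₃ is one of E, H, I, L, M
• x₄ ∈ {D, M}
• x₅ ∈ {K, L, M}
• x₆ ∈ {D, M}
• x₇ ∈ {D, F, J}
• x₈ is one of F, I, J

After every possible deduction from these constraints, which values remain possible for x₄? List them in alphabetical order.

D, M

The 2 variables x₄ and x₆ are confined to {D, M}, which locks those values in; drop them from x₁, x₂, x₃, x₅, x₇.
That leaves x₁ = J. Eliminate J elsewhere: x₇, x₈.
x₇ has just one choice, so x₇ = F. Strike F from x₂, x₈.
That leaves x₈ = I. So x₂, x₃ can't be I.
That leaves x₂ = K. Remove K from x₅.
x₅'s domain is down to {L}, so x₅ = L. So x₃ can't be L.
No further eliminations apply; x₄ can still be any of D, M.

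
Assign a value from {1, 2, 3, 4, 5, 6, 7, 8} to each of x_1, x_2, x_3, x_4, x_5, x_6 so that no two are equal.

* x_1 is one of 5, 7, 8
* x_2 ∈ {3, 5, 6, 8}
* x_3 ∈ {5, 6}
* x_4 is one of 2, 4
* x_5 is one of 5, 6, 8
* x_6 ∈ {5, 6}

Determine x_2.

x_3 and x_6 share exactly the 2 values {5, 6}; by pigeonhole those values go to them, so strike 5, 6 from x_1, x_2, x_5.
x_5's domain is down to {8}, so x_5 = 8. Remove 8 from x_1, x_2.
So x_2 = 3.

3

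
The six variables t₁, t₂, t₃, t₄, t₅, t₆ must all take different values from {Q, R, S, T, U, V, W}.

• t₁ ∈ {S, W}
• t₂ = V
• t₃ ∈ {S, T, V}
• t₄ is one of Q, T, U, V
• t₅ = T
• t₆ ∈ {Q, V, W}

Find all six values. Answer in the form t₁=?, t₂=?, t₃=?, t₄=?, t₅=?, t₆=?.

t₂'s domain is down to {V}, so t₂ = V. Eliminate V elsewhere: t₃, t₄, t₆.
That leaves t₅ = T. Eliminate T elsewhere: t₃, t₄.
t₃'s domain is down to {S}, so t₃ = S. Remove S from t₁.
That leaves t₁ = W. Remove W from t₆.
t₆ has just one choice, so t₆ = Q. Eliminate Q elsewhere: t₄.
t₄ must be U (only option left).

t₁=W, t₂=V, t₃=S, t₄=U, t₅=T, t₆=Q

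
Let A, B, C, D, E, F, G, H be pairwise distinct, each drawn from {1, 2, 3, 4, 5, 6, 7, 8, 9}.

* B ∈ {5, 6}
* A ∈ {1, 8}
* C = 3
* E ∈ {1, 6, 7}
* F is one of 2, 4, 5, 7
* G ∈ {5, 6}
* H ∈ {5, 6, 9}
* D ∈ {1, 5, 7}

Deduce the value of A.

8

C must be 3 (only option left).
B and G share exactly the 2 values {5, 6}; by pigeonhole those values go to them, so strike 5, 6 from D, E, F, H.
H must be 9 (only option left).
D and E between them cover only {1, 7} — a naked pair. Remove those values from A, F.
So A = 8.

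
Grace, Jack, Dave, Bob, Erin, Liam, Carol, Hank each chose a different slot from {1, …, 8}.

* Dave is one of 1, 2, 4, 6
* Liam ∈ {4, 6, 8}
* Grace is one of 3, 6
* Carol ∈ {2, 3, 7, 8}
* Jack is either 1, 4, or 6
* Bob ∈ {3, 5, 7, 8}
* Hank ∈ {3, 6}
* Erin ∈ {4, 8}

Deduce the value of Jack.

The 8 variables draw from only 8 values {1, 2, 3, 4, 5, 6, 7, 8}, so each is used; only Bob can be 5, hence Bob = 5.
Among the 7 still-open variables, 7 fits only Carol (and all 7 values in {1, 2, 3, 4, 6, 7, 8} must be used), so Carol = 7.
The 6 still-open variables together cover exactly {1, 2, 3, 4, 6, 8} — 6 values for 6 variables — and 2 appears only in Dave's list, so Dave = 2.
Among the 5 still-open variables, 1 fits only Jack (and all 5 values in {1, 3, 4, 6, 8} must be used), so Jack = 1.

1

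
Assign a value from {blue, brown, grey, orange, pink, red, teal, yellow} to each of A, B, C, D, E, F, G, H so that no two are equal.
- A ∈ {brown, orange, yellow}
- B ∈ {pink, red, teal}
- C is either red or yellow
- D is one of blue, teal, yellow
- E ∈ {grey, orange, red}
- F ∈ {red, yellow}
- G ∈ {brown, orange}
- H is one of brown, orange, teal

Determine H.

teal

The 8 variables together cover exactly {blue, brown, grey, orange, pink, red, teal, yellow} — 8 values for 8 variables — and blue appears only in D's list, so D = blue.
The 7 still-open variables together cover exactly {brown, grey, orange, pink, red, teal, yellow} — 7 values for 7 variables — and grey appears only in E's list, so E = grey.
The 6 still-open variables draw from only 6 values {brown, orange, pink, red, teal, yellow}, so each is used; only B can be pink, hence B = pink.
Among the 5 still-open variables, teal fits only H (and all 5 values in {brown, orange, red, teal, yellow} must be used), so H = teal.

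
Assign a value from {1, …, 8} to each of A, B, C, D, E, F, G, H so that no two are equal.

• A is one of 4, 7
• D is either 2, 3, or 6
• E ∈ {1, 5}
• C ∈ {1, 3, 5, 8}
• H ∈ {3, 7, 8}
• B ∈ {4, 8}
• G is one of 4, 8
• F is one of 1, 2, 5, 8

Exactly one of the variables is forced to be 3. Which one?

The 8 variables draw from only 8 values {1, 2, 3, 4, 5, 6, 7, 8}, so each is used; only D can be 6, hence D = 6.
The 7 still-open variables together cover exactly {1, 2, 3, 4, 5, 7, 8} — 7 values for 7 variables — and 2 appears only in F's list, so F = 2.
B and G between them cover only {4, 8} — a naked pair. Remove those values from A, C, H.
A has just one choice, so A = 7. Strike 7 from H.
So 3 goes to H.

H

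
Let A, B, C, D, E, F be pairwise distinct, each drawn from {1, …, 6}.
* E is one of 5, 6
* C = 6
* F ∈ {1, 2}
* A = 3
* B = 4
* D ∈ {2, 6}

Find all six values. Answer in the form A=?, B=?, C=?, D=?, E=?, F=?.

A=3, B=4, C=6, D=2, E=5, F=1

A's domain is down to {3}, so A = 3.
B's domain is down to {4}, so B = 4.
That leaves C = 6. Eliminate 6 elsewhere: D, E.
D has just one choice, so D = 2. So F can't be 2.
E must be 5 (only option left).
F's domain is down to {1}, so F = 1.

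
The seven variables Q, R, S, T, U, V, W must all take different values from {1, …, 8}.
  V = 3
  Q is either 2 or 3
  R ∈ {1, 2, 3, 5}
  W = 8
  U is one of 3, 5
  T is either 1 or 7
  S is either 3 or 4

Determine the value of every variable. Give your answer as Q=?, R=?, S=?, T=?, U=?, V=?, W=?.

Q=2, R=1, S=4, T=7, U=5, V=3, W=8

V must be 3 (only option left). So Q, R, S, U can't be 3.
W must be 8 (only option left).
That leaves Q = 2. Strike 2 from R.
That leaves S = 4.
U must be 5 (only option left). Strike 5 from R.
R's domain is down to {1}, so R = 1. Eliminate 1 elsewhere: T.
That leaves T = 7.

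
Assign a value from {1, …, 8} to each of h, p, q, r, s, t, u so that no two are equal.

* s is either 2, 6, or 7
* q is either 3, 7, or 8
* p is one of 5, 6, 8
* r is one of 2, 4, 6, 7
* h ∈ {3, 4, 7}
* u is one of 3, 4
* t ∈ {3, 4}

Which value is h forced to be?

7

Among the 7 variables, 5 fits only p (and all 7 values in {2, 3, 4, 5, 6, 7, 8} must be used), so p = 5.
Among the 6 still-open variables, 8 fits only q (and all 6 values in {2, 3, 4, 6, 7, 8} must be used), so q = 8.
t and u between them cover only {3, 4} — a naked pair. Remove those values from h, r.
So h = 7.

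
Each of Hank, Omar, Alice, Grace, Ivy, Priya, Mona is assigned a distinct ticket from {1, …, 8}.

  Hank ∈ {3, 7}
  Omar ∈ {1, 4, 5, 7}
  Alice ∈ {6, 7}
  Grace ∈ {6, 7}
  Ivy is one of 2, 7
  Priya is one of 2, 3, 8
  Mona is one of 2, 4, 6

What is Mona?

The 2 variables Alice and Grace are confined to {6, 7}, which locks those values in; drop them from Hank, Omar, Ivy, Mona.
Hank has just one choice, so Hank = 3. Remove 3 from Priya.
That leaves Ivy = 2. Strike 2 from Priya, Mona.
So Mona = 4.

4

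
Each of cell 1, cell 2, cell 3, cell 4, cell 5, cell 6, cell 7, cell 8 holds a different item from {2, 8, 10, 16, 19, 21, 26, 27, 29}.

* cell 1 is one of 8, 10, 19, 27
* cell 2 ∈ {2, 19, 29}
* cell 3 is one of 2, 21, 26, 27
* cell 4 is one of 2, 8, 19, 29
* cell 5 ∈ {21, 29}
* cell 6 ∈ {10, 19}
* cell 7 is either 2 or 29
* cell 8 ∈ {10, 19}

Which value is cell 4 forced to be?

The 8 variables together cover exactly {2, 8, 10, 19, 21, 26, 27, 29} — 8 values for 8 variables — and 26 appears only in cell 3's list, so cell 3 = 26.
The 7 still-open variables together cover exactly {2, 8, 10, 19, 21, 27, 29} — 7 values for 7 variables — and 21 appears only in cell 5's list, so cell 5 = 21.
The 6 still-open variables together cover exactly {2, 8, 10, 19, 27, 29} — 6 values for 6 variables — and 27 appears only in cell 1's list, so cell 1 = 27.
Among the 5 still-open variables, 8 fits only cell 4 (and all 5 values in {2, 8, 10, 19, 29} must be used), so cell 4 = 8.

8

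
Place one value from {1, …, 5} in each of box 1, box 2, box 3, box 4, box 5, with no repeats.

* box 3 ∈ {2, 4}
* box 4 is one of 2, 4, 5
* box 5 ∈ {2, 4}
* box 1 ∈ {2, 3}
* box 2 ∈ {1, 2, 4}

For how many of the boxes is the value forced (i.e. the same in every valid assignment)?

3

The 5 variables together cover exactly {1, 2, 3, 4, 5} — 5 values for 5 variables — and 1 appears only in box 2's list, so box 2 = 1.
The 4 still-open variables together cover exactly {2, 3, 4, 5} — 4 values for 4 variables — and 3 appears only in box 1's list, so box 1 = 3.
The 3 still-open variables together cover exactly {2, 4, 5} — 3 values for 3 variables — and 5 appears only in box 4's list, so box 4 = 5.
Determined: box 1=3, box 2=1, box 4=5. The other boxes each still have more than one consistent value. That makes 3.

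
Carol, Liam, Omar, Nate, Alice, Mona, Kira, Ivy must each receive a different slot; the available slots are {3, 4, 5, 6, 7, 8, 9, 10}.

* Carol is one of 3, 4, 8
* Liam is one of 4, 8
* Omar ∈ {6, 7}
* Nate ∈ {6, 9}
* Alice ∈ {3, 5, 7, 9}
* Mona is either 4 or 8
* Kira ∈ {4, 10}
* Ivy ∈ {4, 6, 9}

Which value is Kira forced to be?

10

The 8 variables draw from only 8 values {3, 4, 5, 6, 7, 8, 9, 10}, so each is used; only Alice can be 5, hence Alice = 5.
Among the 7 still-open variables, 3 fits only Carol (and all 7 values in {3, 4, 6, 7, 8, 9, 10} must be used), so Carol = 3.
Among the 6 still-open variables, 7 fits only Omar (and all 6 values in {4, 6, 7, 8, 9, 10} must be used), so Omar = 7.
Among the 5 still-open variables, 10 fits only Kira (and all 5 values in {4, 6, 8, 9, 10} must be used), so Kira = 10.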